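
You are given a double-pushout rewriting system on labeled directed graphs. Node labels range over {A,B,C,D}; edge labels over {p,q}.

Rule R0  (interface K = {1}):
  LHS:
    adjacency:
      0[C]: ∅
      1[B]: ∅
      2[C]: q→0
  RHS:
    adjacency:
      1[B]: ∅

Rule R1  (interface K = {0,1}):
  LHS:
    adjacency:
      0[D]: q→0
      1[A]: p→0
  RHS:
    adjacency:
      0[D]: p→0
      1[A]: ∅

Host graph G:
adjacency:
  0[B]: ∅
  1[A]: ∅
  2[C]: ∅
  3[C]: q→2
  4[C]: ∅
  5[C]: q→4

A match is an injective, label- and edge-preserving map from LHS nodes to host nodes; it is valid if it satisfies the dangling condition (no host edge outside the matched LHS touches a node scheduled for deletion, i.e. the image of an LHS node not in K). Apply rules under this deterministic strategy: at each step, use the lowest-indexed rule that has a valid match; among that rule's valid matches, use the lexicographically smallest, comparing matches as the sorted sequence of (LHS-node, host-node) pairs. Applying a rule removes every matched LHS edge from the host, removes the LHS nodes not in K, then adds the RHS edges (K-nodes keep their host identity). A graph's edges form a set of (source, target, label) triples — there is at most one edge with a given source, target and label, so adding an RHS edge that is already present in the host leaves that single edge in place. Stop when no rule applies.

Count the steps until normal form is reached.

Answer: 2

Steps:
initial: |V|=6 |E|=2  E = 3-q->2 5-q->4
step 1: apply R0 at {0↦2, 1↦0, 2↦3}  → |V|=4 |E|=1  E = 5-q->4
step 2: apply R0 at {0↦4, 1↦0, 2↦5}  → |V|=2 |E|=0  E = ∅
halt: no rule applies after step 2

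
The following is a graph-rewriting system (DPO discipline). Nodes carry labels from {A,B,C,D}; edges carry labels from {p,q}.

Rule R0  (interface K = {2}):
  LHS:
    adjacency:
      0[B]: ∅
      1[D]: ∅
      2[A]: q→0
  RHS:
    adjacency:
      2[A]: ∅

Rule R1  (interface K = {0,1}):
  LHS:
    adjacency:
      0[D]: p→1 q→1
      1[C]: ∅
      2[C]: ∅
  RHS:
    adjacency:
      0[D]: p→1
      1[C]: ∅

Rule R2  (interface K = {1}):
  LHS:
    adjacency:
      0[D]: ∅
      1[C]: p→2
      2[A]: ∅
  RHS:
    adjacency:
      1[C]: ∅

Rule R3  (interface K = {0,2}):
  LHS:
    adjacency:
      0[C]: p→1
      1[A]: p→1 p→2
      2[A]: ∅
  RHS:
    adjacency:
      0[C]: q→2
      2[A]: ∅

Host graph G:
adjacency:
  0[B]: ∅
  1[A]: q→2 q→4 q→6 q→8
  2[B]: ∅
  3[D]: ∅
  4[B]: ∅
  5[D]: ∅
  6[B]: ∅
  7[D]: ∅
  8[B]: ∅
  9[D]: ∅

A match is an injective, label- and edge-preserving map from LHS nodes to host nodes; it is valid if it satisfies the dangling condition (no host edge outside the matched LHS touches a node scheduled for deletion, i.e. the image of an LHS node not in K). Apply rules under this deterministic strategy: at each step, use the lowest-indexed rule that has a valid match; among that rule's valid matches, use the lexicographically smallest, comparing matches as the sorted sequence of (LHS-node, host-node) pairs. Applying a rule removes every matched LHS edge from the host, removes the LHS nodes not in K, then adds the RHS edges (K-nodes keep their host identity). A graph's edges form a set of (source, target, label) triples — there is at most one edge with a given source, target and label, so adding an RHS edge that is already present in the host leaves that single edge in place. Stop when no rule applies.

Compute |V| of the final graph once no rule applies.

[0] host  ⇒  10 nodes, 4 edges  {1-q->2 1-q->4 1-q->6 1-q->8}
[1] R0 @ {0↦2, 1↦3, 2↦1}  ⇒  8 nodes, 3 edges  {1-q->4 1-q->6 1-q->8}
[2] R0 @ {0↦4, 1↦5, 2↦1}  ⇒  6 nodes, 2 edges  {1-q->6 1-q->8}
[3] R0 @ {0↦6, 1↦7, 2↦1}  ⇒  4 nodes, 1 edges  {1-q->8}
[4] R0 @ {0↦8, 1↦9, 2↦1}  ⇒  2 nodes, 0 edges  {∅}
final graph: no rule applies after step 4
NF nodes: {0:B, 1:A}

Answer: 2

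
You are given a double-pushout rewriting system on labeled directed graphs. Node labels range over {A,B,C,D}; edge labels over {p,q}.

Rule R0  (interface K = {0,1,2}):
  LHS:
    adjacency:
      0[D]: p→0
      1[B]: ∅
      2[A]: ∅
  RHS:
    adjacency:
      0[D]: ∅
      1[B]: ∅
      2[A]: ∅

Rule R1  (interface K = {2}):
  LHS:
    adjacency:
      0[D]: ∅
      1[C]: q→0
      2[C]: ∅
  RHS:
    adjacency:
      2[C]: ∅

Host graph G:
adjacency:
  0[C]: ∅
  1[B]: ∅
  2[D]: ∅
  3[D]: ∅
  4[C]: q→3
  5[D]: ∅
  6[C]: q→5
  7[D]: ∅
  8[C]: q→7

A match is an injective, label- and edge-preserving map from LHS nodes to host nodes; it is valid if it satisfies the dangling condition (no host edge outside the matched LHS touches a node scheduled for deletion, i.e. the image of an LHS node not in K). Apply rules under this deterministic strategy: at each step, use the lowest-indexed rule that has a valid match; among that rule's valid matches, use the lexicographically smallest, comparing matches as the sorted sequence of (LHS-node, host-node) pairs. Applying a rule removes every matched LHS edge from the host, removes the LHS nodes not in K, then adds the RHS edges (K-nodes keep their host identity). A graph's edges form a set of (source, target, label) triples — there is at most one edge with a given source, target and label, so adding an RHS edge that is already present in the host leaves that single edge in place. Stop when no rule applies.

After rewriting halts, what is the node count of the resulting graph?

initial: |V|=9 |E|=3  E = 4-q->3 6-q->5 8-q->7
step 1: apply R1 at {0↦3, 1↦4, 2↦0}  → |V|=7 |E|=2  E = 6-q->5 8-q->7
step 2: apply R1 at {0↦5, 1↦6, 2↦0}  → |V|=5 |E|=1  E = 8-q->7
step 3: apply R1 at {0↦7, 1↦8, 2↦0}  → |V|=3 |E|=0  E = ∅
normal form: no rule applies after step 3
NF nodes: {0:C, 1:B, 2:D}

Answer: 3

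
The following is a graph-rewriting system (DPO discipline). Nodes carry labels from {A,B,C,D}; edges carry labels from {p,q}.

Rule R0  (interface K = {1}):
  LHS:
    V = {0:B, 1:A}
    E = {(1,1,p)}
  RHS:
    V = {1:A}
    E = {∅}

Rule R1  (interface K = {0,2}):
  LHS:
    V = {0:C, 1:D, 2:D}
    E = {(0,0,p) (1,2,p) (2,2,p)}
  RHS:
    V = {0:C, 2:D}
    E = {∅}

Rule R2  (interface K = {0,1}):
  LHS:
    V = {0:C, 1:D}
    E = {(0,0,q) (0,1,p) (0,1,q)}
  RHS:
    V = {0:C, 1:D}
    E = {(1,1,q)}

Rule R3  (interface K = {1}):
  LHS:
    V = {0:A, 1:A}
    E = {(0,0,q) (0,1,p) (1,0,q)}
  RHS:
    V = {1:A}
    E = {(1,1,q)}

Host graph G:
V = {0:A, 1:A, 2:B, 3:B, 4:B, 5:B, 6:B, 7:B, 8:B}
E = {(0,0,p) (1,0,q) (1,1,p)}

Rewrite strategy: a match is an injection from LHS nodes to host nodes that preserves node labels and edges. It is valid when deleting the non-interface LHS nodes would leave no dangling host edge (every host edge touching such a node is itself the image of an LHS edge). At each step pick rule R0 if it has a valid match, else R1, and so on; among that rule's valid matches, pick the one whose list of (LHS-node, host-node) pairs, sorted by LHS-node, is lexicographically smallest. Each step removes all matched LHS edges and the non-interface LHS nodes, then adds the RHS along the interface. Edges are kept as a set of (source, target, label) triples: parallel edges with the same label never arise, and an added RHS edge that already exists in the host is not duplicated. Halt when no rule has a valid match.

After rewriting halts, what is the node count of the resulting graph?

[0] host  ⇒  9 nodes, 3 edges  {0-p->0 1-q->0 1-p->1}
[1] R0 @ {0↦2, 1↦0}  ⇒  8 nodes, 2 edges  {1-q->0 1-p->1}
[2] R0 @ {0↦3, 1↦1}  ⇒  7 nodes, 1 edges  {1-q->0}
halt: no rule applies after step 2
NF nodes: {0:A, 1:A, 4:B, 5:B, 6:B, 7:B, 8:B}

Answer: 7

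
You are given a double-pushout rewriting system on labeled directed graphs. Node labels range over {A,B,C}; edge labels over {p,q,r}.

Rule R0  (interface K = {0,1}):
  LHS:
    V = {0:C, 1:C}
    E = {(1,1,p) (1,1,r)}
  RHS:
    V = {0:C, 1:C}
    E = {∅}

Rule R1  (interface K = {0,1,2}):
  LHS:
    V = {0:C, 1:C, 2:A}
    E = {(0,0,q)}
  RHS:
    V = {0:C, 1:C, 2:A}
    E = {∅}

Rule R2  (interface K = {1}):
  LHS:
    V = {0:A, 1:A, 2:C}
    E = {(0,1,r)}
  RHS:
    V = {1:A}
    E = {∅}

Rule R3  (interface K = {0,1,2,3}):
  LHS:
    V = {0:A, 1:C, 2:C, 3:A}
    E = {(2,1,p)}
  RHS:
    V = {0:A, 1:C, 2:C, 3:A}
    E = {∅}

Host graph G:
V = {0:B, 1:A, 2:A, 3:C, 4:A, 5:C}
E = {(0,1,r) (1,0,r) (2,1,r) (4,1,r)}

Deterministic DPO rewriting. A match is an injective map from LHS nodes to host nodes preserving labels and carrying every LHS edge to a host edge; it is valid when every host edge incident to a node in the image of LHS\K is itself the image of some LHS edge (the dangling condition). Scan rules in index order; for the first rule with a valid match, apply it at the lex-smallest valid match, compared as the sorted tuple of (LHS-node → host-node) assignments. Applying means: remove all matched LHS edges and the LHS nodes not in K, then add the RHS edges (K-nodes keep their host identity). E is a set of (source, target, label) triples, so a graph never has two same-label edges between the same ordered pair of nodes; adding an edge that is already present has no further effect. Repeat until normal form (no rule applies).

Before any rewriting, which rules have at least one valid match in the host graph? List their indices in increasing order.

R0: no valid match — LHS pattern not found
R1: no valid match — LHS pattern not found
R2: 4 valid matches — {0↦2, 1↦1, 2↦3}, {0↦2, 1↦1, 2↦5}, {0↦4, 1↦1, 2↦3} (+1 more)
R3: no valid match — LHS pattern not found

Answer: [R2]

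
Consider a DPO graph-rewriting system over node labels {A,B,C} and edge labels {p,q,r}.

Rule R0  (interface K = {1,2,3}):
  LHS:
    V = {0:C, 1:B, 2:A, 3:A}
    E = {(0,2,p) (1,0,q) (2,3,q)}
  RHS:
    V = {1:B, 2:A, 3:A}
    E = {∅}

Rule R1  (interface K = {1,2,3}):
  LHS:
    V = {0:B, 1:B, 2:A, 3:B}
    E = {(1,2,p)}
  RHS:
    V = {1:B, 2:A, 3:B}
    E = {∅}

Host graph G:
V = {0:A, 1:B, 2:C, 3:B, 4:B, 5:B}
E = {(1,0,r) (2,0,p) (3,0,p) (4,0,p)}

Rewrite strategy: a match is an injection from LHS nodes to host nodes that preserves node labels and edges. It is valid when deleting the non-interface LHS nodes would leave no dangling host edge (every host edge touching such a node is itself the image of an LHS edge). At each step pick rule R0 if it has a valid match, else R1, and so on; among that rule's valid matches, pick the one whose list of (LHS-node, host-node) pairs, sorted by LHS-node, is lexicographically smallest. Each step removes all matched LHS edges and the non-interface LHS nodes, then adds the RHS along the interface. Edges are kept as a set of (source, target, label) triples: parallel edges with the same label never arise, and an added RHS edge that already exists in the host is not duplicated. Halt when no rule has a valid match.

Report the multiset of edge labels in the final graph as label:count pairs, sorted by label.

Answer: p:1 r:1

Rewrite trace:
[0] host  ⇒  6 nodes, 4 edges  {1-r->0 2-p->0 3-p->0 4-p->0}
[1] R1 @ {0↦5, 1↦3, 2↦0, 3↦1}  ⇒  5 nodes, 3 edges  {1-r->0 2-p->0 4-p->0}
[2] R1 @ {0↦3, 1↦4, 2↦0, 3↦1}  ⇒  4 nodes, 2 edges  {1-r->0 2-p->0}
normal form: no rule applies after step 2
NF edges: [(1, 0, 'r'), (2, 0, 'p')]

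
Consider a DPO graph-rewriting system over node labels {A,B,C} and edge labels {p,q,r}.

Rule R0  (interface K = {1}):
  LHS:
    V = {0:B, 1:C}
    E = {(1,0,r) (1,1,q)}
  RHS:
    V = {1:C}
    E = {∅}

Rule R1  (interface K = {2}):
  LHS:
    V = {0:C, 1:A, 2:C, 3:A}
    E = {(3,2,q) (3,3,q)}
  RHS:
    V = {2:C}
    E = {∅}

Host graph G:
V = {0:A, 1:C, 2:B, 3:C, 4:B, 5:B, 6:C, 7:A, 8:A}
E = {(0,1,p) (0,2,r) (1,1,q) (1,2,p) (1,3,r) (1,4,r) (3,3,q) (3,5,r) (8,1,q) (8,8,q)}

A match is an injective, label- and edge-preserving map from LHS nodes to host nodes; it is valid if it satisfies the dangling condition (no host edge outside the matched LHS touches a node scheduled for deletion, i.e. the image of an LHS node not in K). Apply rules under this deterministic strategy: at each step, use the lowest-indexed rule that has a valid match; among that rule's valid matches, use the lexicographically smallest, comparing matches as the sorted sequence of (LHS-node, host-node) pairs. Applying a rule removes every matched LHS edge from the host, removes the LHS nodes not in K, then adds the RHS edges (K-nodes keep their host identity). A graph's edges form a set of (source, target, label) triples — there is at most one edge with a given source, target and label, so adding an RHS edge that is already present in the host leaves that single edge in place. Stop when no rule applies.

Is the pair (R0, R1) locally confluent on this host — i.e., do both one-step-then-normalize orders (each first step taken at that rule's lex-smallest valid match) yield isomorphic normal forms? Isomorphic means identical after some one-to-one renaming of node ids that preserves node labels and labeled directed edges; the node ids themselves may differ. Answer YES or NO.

branch R0-first: apply at {0↦4, 1↦1} → |E|=8, then 2 more step(s) → NF |V|=4 |E|=4 V={0:A, 1:C, 2:B, 3:C} E=0-p->1 0-r->2 1-p->2 1-r->3
branch R1-first: apply at {0↦6, 1↦7, 2↦1, 3↦8} → |E|=8, then 2 more step(s) → NF |V|=4 |E|=4 V={0:A, 1:C, 2:B, 3:C} E=0-p->1 0-r->2 1-p->2 1-r->3
graphs isomorphic (equal up to label-preserving node renaming)

Answer: YES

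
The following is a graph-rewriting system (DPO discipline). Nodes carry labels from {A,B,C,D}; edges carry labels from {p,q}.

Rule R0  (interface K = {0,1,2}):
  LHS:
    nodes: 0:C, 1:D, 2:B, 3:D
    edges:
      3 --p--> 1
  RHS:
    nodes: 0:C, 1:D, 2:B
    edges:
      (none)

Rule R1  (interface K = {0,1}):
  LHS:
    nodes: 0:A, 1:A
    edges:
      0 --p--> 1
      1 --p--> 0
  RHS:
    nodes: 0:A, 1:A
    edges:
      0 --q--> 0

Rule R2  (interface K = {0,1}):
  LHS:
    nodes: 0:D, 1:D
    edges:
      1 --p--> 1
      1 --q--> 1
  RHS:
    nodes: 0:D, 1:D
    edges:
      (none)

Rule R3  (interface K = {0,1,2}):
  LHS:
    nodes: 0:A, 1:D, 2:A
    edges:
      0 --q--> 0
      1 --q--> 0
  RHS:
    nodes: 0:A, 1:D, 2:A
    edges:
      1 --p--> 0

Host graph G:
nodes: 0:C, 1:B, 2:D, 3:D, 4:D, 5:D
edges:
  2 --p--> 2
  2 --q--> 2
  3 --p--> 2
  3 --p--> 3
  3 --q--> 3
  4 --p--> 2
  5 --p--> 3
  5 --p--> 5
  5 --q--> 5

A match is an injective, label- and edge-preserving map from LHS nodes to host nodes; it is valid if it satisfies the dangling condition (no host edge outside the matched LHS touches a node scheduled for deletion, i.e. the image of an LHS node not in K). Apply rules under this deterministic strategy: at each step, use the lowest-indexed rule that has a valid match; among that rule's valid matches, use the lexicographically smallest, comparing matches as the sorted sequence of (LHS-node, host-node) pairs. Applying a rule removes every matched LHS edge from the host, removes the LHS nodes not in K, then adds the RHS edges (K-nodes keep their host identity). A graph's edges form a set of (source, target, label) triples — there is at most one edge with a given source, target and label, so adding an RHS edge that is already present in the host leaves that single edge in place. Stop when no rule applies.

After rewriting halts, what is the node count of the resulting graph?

Answer: 3

Steps:
start.  V:6 E:9  edges: 2-p->2 2-q->2 3-p->2 3-p->3 3-q->3 4-p->2 5-p->3 5-p->5 5-q->5
1. fire R0 via {0↦0, 1↦2, 2↦1, 3↦4}  →  V:5 E:8  edges: 2-p->2 2-q->2 3-p->2 3-p->3 3-q->3 5-p->3 5-p->5 5-q->5
2. fire R2 via {0↦2, 1↦3}  →  V:5 E:6  edges: 2-p->2 2-q->2 3-p->2 5-p->3 5-p->5 5-q->5
3. fire R2 via {0↦2, 1↦5}  →  V:5 E:4  edges: 2-p->2 2-q->2 3-p->2 5-p->3
4. fire R0 via {0↦0, 1↦3, 2↦1, 3↦5}  →  V:4 E:3  edges: 2-p->2 2-q->2 3-p->2
5. fire R0 via {0↦0, 1↦2, 2↦1, 3↦3}  →  V:3 E:2  edges: 2-p->2 2-q->2
normal form: no rule applies after step 5
NF nodes: {0:C, 1:B, 2:D}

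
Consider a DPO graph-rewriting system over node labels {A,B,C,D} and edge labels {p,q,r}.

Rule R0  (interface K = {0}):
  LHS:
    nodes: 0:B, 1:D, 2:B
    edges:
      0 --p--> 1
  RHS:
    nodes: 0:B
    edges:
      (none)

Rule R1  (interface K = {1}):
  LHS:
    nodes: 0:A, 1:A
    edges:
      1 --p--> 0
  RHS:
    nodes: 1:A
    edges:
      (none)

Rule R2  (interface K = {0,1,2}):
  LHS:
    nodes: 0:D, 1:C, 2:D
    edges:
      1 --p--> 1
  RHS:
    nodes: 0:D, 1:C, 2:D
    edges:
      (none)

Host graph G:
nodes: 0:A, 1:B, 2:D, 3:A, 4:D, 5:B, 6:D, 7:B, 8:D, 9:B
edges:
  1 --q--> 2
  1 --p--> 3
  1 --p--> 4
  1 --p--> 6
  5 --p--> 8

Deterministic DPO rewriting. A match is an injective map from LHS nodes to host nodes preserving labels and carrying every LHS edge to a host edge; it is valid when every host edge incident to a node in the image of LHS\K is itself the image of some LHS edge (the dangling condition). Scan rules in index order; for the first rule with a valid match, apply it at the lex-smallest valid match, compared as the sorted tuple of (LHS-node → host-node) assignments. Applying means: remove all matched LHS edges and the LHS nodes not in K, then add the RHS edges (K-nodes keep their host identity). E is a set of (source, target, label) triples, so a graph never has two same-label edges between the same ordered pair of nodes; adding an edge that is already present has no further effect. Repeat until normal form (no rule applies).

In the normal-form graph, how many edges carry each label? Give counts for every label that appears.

Answer: p:2 q:1

Steps:
initial: |V|=10 |E|=5  E = 1-q->2 1-p->3 1-p->4 1-p->6 5-p->8
step 1: apply R0 at {0↦1, 1↦4, 2↦7}  → |V|=8 |E|=4  E = 1-q->2 1-p->3 1-p->6 5-p->8
step 2: apply R0 at {0↦1, 1↦6, 2↦9}  → |V|=6 |E|=3  E = 1-q->2 1-p->3 5-p->8
normal form: no rule applies after step 2
NF edges: [(1, 2, 'q'), (1, 3, 'p'), (5, 8, 'p')]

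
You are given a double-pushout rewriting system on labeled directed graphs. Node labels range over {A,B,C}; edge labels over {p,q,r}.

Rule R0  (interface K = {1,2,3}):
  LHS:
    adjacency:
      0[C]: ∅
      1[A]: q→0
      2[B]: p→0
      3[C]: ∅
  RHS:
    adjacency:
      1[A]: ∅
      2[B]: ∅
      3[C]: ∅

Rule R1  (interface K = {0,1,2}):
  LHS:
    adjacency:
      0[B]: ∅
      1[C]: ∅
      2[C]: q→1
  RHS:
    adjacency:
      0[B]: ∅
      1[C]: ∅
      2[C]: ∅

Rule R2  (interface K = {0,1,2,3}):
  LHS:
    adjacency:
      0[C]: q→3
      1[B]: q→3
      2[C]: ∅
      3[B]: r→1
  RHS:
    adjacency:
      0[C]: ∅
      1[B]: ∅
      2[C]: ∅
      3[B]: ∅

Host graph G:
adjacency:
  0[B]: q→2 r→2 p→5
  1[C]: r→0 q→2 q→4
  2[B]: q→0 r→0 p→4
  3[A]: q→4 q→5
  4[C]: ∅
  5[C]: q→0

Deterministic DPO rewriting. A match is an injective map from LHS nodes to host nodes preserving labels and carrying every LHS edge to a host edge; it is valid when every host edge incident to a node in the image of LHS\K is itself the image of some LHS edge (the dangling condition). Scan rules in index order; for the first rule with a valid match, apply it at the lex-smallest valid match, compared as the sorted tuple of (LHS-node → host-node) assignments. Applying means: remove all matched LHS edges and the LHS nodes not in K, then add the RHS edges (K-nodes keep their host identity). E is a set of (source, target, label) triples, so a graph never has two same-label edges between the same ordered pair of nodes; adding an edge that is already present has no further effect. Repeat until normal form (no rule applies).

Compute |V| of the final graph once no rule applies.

Answer: 4

Steps:
initial: |V|=6 |E|=12  E = 0-q->2 0-r->2 0-p->5 1-r->0 1-q->2 1-q->4 2-q->0 2-r->0 2-p->4 3-q->4 3-q->5 5-q->0
step 1: apply R1 at {0↦0, 1↦4, 2↦1}  → |V|=6 |E|=11  E = 0-q->2 0-r->2 0-p->5 1-r->0 1-q->2 2-q->0 2-r->0 2-p->4 3-q->4 3-q->5 5-q->0
step 2: apply R0 at {0↦4, 1↦3, 2↦2, 3↦1}  → |V|=5 |E|=9  E = 0-q->2 0-r->2 0-p->5 1-r->0 1-q->2 2-q->0 2-r->0 3-q->5 5-q->0
step 3: apply R2 at {0↦1, 1↦0, 2↦5, 3↦2}  → |V|=5 |E|=6  E = 0-r->2 0-p->5 1-r->0 2-q->0 3-q->5 5-q->0
step 4: apply R2 at {0↦5, 1↦2, 2↦1, 3↦0}  → |V|=5 |E|=3  E = 0-p->5 1-r->0 3-q->5
step 5: apply R0 at {0↦5, 1↦3, 2↦0, 3↦1}  → |V|=4 |E|=1  E = 1-r->0
normal form: no rule applies after step 5
NF nodes: {0:B, 1:C, 2:B, 3:A}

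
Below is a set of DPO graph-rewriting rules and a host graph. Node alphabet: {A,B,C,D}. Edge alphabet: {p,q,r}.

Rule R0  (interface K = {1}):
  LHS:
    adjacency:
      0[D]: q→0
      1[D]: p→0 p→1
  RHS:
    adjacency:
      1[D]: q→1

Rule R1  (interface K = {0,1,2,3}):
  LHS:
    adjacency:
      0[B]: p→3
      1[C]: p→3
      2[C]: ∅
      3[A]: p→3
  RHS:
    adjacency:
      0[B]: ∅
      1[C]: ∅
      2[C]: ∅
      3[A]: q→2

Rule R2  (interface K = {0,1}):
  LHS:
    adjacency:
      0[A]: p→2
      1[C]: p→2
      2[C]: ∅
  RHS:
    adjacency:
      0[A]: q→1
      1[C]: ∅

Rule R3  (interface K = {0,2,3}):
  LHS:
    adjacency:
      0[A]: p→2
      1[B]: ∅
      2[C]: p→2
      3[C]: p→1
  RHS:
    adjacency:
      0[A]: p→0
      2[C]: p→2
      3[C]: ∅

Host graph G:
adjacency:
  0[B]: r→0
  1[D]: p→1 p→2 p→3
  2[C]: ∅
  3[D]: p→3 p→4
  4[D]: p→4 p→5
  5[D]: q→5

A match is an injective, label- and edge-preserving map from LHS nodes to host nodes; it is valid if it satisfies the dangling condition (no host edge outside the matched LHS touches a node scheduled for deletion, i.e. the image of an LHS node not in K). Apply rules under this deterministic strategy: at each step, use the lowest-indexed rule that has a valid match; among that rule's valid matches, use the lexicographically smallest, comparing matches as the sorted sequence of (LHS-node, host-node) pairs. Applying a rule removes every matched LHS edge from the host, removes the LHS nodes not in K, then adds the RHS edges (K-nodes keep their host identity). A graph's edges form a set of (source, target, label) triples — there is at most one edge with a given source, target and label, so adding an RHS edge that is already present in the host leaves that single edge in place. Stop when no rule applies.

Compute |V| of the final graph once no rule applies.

Answer: 3

Rewrite trace:
[0] host  ⇒  6 nodes, 9 edges  {0-r->0 1-p->1 1-p->2 1-p->3 3-p->3 3-p->4 4-p->4 4-p->5 5-q->5}
[1] R0 @ {0↦5, 1↦4}  ⇒  5 nodes, 7 edges  {0-r->0 1-p->1 1-p->2 1-p->3 3-p->3 3-p->4 4-q->4}
[2] R0 @ {0↦4, 1↦3}  ⇒  4 nodes, 5 edges  {0-r->0 1-p->1 1-p->2 1-p->3 3-q->3}
[3] R0 @ {0↦3, 1↦1}  ⇒  3 nodes, 3 edges  {0-r->0 1-q->1 1-p->2}
halt: no rule applies after step 3
NF nodes: {0:B, 1:D, 2:C}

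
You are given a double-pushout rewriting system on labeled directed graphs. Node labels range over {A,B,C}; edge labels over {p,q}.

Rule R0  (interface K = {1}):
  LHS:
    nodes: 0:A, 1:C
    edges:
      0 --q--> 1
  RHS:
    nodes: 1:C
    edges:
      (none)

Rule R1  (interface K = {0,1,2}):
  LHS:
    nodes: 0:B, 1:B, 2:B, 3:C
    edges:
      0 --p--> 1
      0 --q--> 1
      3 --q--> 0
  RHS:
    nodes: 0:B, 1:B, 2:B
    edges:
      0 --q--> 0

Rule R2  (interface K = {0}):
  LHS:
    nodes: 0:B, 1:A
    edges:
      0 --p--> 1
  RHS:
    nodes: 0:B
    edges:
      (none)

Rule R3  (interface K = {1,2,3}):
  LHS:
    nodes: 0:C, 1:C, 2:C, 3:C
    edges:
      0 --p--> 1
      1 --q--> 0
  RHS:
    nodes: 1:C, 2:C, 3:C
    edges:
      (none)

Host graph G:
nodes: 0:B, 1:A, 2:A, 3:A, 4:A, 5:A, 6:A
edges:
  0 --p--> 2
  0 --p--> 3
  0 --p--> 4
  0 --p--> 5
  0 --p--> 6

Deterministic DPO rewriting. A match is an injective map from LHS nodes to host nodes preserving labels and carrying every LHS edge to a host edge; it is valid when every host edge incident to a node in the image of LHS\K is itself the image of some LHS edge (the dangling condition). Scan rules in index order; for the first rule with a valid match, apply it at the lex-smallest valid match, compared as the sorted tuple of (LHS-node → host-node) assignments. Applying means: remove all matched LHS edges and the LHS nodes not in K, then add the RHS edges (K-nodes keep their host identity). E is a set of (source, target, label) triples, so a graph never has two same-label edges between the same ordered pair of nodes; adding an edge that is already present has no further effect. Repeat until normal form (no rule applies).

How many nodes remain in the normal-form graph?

Answer: 2

Derivation:
start.  V:7 E:5  edges: 0-p->2 0-p->3 0-p->4 0-p->5 0-p->6
1. fire R2 via {0↦0, 1↦2}  →  V:6 E:4  edges: 0-p->3 0-p->4 0-p->5 0-p->6
2. fire R2 via {0↦0, 1↦3}  →  V:5 E:3  edges: 0-p->4 0-p->5 0-p->6
3. fire R2 via {0↦0, 1↦4}  →  V:4 E:2  edges: 0-p->5 0-p->6
4. fire R2 via {0↦0, 1↦5}  →  V:3 E:1  edges: 0-p->6
5. fire R2 via {0↦0, 1↦6}  →  V:2 E:0  edges: ∅
normal form: no rule applies after step 5
NF nodes: {0:B, 1:A}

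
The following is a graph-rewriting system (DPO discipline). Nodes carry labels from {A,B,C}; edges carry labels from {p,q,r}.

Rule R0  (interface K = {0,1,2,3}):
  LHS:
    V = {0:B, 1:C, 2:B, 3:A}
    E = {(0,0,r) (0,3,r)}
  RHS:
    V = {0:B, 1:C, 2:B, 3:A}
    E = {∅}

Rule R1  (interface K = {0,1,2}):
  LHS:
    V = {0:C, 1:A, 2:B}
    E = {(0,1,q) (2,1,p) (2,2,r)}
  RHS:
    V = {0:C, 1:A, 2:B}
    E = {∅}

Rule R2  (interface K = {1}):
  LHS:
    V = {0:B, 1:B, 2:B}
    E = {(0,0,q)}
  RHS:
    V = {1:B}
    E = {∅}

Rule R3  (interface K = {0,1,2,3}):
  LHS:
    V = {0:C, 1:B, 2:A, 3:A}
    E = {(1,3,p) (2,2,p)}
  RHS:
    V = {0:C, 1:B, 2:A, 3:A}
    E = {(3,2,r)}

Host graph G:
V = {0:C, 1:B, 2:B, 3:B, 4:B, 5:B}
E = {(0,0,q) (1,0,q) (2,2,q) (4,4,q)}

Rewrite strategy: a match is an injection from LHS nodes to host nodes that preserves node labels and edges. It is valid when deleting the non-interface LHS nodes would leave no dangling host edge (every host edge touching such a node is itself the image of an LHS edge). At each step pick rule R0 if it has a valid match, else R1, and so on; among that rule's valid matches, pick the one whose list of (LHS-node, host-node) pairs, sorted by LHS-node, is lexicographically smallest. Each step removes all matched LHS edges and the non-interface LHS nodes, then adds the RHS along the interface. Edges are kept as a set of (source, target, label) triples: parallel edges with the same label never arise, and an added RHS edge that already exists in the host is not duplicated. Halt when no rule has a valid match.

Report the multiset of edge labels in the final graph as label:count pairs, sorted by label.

[0] host  ⇒  6 nodes, 4 edges  {0-q->0 1-q->0 2-q->2 4-q->4}
[1] R2 @ {0↦2, 1↦1, 2↦3}  ⇒  4 nodes, 3 edges  {0-q->0 1-q->0 4-q->4}
[2] R2 @ {0↦4, 1↦1, 2↦5}  ⇒  2 nodes, 2 edges  {0-q->0 1-q->0}
normal form: no rule applies after step 2
NF edges: [(0, 0, 'q'), (1, 0, 'q')]

Answer: q:2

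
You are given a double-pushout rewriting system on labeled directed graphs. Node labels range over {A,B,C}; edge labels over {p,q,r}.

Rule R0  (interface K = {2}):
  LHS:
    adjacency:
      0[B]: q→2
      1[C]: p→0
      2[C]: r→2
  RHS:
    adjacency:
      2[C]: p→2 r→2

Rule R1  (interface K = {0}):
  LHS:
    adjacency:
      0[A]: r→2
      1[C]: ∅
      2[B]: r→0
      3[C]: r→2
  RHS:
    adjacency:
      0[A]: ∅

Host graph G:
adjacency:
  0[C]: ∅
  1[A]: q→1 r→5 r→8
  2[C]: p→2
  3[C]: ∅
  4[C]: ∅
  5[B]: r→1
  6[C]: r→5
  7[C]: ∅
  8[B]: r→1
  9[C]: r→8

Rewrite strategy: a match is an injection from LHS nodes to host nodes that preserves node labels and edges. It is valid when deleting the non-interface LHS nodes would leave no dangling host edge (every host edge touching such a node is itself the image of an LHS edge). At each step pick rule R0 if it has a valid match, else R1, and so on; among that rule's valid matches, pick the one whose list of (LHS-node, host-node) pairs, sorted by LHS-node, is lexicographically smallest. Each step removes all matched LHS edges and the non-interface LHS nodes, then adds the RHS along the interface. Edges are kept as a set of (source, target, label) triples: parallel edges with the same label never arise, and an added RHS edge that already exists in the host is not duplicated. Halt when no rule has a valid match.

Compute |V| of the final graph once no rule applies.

start.  V:10 E:8  edges: 1-q->1 1-r->5 1-r->8 2-p->2 5-r->1 6-r->5 8-r->1 9-r->8
1. fire R1 via {0↦1, 1↦0, 2↦5, 3↦6}  →  V:7 E:5  edges: 1-q->1 1-r->8 2-p->2 8-r->1 9-r->8
2. fire R1 via {0↦1, 1↦3, 2↦8, 3↦9}  →  V:4 E:2  edges: 1-q->1 2-p->2
halt: no rule applies after step 2
NF nodes: {1:A, 2:C, 4:C, 7:C}

Answer: 4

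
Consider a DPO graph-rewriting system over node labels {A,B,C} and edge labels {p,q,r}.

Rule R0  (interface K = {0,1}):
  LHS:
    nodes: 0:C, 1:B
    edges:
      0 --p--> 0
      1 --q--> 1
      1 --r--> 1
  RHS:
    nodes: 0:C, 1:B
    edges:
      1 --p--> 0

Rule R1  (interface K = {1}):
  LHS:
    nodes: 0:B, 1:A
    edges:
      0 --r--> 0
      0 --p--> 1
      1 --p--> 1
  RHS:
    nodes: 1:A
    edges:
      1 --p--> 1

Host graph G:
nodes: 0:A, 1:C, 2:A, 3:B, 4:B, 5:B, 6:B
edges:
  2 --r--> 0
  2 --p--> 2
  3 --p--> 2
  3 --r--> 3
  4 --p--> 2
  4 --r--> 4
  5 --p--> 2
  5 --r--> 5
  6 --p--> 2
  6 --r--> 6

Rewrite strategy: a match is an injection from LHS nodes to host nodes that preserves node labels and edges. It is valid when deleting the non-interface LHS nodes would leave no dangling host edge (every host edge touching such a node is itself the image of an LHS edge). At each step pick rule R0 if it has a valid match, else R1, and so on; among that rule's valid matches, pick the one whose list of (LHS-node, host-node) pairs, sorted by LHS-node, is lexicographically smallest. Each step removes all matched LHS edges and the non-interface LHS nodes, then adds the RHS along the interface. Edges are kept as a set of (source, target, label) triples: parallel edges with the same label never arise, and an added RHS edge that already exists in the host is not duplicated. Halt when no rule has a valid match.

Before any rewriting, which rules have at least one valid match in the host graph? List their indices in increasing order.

R0: no valid match — LHS pattern not found
R1: 4 valid matches — {0↦3, 1↦2}, {0↦4, 1↦2}, {0↦5, 1↦2} (+1 more)

Answer: [R1]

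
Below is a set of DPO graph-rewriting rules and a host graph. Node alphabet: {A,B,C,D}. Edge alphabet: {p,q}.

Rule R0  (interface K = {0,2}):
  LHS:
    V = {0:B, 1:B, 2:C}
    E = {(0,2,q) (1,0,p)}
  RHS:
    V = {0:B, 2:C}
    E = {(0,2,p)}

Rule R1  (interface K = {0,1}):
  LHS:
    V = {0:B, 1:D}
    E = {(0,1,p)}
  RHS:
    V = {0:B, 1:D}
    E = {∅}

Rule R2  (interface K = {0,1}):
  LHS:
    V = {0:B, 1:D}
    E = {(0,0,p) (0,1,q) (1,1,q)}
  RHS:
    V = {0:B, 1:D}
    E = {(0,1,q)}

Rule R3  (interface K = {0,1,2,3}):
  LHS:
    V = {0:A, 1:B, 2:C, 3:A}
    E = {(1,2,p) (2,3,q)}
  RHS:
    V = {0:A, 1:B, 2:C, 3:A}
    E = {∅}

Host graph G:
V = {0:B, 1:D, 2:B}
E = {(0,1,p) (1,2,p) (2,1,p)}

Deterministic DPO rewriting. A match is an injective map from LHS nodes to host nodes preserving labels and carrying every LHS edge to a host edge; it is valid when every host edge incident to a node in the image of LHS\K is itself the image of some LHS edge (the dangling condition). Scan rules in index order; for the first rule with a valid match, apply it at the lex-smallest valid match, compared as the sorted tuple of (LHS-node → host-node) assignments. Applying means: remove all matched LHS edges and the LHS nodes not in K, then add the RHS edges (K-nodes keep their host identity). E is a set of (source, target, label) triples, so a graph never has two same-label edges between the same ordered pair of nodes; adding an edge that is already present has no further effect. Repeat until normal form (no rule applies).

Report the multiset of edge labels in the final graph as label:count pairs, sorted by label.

initial: |V|=3 |E|=3  E = 0-p->1 1-p->2 2-p->1
step 1: apply R1 at {0↦0, 1↦1}  → |V|=3 |E|=2  E = 1-p->2 2-p->1
step 2: apply R1 at {0↦2, 1↦1}  → |V|=3 |E|=1  E = 1-p->2
halt: no rule applies after step 2
NF edges: [(1, 2, 'p')]

Answer: p:1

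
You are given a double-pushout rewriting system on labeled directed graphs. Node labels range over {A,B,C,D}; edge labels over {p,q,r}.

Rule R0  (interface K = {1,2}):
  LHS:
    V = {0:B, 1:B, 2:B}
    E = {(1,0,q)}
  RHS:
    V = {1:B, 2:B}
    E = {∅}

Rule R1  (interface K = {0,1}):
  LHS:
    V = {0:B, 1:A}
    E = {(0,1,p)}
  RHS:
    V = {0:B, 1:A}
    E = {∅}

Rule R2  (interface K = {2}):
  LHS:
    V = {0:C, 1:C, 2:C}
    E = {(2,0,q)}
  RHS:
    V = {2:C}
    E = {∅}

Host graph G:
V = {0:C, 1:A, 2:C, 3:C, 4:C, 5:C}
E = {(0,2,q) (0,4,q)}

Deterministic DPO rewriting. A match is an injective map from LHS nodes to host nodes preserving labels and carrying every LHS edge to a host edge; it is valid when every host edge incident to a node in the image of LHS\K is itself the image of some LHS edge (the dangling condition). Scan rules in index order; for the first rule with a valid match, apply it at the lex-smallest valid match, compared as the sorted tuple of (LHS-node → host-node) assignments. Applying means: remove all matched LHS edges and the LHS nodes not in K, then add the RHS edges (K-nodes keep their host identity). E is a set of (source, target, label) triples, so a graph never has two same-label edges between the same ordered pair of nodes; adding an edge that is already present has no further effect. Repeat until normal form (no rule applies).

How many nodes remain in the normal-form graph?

initial: |V|=6 |E|=2  E = 0-q->2 0-q->4
step 1: apply R2 at {0↦2, 1↦3, 2↦0}  → |V|=4 |E|=1  E = 0-q->4
step 2: apply R2 at {0↦4, 1↦5, 2↦0}  → |V|=2 |E|=0  E = ∅
normal form: no rule applies after step 2
NF nodes: {0:C, 1:A}

Answer: 2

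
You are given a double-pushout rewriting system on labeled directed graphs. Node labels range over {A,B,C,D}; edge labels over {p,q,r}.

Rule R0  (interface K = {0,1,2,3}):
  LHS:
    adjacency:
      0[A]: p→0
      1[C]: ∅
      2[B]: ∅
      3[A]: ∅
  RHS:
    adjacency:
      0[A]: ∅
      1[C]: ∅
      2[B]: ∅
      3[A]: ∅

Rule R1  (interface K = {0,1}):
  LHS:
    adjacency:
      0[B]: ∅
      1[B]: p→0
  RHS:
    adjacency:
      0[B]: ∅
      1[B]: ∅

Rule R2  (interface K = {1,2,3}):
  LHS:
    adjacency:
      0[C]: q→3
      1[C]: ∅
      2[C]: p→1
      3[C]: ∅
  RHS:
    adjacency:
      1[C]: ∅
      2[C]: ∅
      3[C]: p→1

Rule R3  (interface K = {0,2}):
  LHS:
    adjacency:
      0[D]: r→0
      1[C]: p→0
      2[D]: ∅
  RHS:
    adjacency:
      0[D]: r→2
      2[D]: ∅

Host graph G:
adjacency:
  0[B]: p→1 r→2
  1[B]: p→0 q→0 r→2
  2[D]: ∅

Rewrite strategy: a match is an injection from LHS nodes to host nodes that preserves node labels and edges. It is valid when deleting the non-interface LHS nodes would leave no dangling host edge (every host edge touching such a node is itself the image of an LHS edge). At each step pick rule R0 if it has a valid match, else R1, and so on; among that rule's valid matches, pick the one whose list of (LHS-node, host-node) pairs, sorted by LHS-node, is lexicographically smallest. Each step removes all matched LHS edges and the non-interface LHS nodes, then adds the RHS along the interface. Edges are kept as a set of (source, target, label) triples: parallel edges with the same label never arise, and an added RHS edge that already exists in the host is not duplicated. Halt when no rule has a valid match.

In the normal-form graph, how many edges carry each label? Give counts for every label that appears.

Answer: q:1 r:2

Derivation:
[0] host  ⇒  3 nodes, 5 edges  {0-p->1 0-r->2 1-p->0 1-q->0 1-r->2}
[1] R1 @ {0↦0, 1↦1}  ⇒  3 nodes, 4 edges  {0-p->1 0-r->2 1-q->0 1-r->2}
[2] R1 @ {0↦1, 1↦0}  ⇒  3 nodes, 3 edges  {0-r->2 1-q->0 1-r->2}
halt: no rule applies after step 2
NF edges: [(0, 2, 'r'), (1, 0, 'q'), (1, 2, 'r')]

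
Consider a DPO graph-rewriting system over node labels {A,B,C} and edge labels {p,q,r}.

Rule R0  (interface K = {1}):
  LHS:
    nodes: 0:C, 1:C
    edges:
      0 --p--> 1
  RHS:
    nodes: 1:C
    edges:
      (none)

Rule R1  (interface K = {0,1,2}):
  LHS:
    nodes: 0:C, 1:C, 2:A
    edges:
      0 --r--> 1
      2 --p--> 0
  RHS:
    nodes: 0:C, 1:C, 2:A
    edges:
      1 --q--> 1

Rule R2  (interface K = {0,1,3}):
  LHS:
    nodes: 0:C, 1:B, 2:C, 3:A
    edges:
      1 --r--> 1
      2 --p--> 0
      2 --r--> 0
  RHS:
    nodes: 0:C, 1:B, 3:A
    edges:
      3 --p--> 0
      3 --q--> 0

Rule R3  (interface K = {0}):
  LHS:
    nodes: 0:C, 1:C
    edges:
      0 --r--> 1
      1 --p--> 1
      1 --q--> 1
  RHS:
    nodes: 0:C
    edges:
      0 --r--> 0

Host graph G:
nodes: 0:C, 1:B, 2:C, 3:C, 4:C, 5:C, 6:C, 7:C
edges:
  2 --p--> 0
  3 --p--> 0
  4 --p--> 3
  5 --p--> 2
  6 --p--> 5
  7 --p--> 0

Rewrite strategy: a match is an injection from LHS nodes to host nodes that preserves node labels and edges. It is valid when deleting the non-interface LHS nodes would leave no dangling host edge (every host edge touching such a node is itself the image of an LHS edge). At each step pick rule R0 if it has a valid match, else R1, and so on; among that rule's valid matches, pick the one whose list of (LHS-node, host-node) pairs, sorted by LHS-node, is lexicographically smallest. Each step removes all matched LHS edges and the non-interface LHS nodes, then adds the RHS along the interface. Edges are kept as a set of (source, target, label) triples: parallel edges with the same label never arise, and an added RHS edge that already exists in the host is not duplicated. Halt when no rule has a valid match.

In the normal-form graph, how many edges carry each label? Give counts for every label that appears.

Answer: (no edges)

Rewrite trace:
[0] host  ⇒  8 nodes, 6 edges  {2-p->0 3-p->0 4-p->3 5-p->2 6-p->5 7-p->0}
[1] R0 @ {0↦4, 1↦3}  ⇒  7 nodes, 5 edges  {2-p->0 3-p->0 5-p->2 6-p->5 7-p->0}
[2] R0 @ {0↦3, 1↦0}  ⇒  6 nodes, 4 edges  {2-p->0 5-p->2 6-p->5 7-p->0}
[3] R0 @ {0↦6, 1↦5}  ⇒  5 nodes, 3 edges  {2-p->0 5-p->2 7-p->0}
[4] R0 @ {0↦5, 1↦2}  ⇒  4 nodes, 2 edges  {2-p->0 7-p->0}
[5] R0 @ {0↦2, 1↦0}  ⇒  3 nodes, 1 edges  {7-p->0}
[6] R0 @ {0↦7, 1↦0}  ⇒  2 nodes, 0 edges  {∅}
final graph: no rule applies after step 6
NF edges: []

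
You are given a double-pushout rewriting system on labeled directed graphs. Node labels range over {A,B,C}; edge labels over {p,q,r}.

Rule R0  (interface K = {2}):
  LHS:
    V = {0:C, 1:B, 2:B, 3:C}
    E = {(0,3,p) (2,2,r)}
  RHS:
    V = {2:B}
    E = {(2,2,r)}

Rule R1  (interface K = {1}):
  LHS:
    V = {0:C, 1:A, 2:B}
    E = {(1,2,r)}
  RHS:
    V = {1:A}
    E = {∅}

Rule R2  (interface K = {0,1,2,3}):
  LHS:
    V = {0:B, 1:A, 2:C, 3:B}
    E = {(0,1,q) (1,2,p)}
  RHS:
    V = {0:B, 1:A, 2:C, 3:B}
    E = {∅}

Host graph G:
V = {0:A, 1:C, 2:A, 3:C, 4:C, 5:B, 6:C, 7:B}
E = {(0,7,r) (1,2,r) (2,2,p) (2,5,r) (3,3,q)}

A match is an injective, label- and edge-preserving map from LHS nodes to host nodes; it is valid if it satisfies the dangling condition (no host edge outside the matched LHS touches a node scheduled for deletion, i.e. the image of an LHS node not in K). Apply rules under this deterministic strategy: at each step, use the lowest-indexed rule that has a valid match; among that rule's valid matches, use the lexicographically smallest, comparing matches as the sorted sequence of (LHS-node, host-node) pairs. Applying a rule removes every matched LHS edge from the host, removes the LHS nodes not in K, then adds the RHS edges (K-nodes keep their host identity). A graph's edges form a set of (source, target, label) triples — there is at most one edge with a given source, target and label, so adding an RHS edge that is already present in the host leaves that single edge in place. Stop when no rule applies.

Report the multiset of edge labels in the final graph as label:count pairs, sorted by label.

initial: |V|=8 |E|=5  E = 0-r->7 1-r->2 2-p->2 2-r->5 3-q->3
step 1: apply R1 at {0↦4, 1↦0, 2↦7}  → |V|=6 |E|=4  E = 1-r->2 2-p->2 2-r->5 3-q->3
step 2: apply R1 at {0↦6, 1↦2, 2↦5}  → |V|=4 |E|=3  E = 1-r->2 2-p->2 3-q->3
final graph: no rule applies after step 2
NF edges: [(1, 2, 'r'), (2, 2, 'p'), (3, 3, 'q')]

Answer: p:1 q:1 r:1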